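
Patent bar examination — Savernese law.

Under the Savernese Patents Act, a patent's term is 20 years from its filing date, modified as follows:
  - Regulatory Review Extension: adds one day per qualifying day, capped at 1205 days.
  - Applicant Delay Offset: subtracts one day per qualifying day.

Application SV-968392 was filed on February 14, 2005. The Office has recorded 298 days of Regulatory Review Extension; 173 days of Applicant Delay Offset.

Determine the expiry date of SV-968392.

Base term: filing date + 20 years → 14 February 2025.
Regulatory Review Extension: 298 days (within the 1205-day cap) → +298 days → 9 December 2025.
Applicant Delay Offset: −173 days → 19 June 2025.

2025-06-19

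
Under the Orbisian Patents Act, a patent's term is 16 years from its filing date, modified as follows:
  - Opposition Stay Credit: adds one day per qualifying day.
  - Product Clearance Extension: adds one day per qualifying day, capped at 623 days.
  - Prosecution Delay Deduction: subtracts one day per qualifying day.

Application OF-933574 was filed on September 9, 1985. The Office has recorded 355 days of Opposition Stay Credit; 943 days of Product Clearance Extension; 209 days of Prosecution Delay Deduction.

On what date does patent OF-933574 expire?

October 18, 2003

Base term: filing date + 16 years → 9 September 2001.
Opposition Stay Credit: +355 days → 30 August 2002.
Product Clearance Extension: 943 days claimed exceeds the 623-day cap, so +623 days → 14 May 2004.
Prosecution Delay Deduction: −209 days → 18 October 2003.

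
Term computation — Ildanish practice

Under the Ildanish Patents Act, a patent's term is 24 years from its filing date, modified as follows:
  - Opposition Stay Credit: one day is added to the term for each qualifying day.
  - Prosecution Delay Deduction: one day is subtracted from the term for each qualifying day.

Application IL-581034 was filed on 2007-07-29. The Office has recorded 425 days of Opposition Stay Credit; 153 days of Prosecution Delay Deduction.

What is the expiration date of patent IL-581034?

Base term: filing date + 24 years → 29 July 2031.
Opposition Stay Credit: +425 days → 26 September 2032.
Prosecution Delay Deduction: −153 days → 26 April 2032.

April 26, 2032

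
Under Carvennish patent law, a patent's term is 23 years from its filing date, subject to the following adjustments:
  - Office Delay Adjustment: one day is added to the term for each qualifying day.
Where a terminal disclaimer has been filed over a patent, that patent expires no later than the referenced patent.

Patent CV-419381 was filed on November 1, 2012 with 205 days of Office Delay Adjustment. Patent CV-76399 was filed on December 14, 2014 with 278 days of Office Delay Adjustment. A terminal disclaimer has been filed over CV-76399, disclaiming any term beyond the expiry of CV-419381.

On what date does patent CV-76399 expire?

May 24, 2036

Natural term of CV-76399:
  Base: filing + 23 years → 14 December 2037.
  Office Delay Adjustment: +278 days → 18 September 2038.
Expiry of referenced patent CV-419381:
  Base: filing + 23 years → 1 November 2035.
  Office Delay Adjustment: +205 days → 24 May 2036.
Terminal disclaimer: CV-76399 expires on the earlier of 18 September 2038 and 24 May 2036.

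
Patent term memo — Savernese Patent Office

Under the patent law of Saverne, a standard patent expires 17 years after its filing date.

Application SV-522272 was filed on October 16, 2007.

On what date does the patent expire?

Filing date + 17 years → 16 October 2024.

October 16, 2024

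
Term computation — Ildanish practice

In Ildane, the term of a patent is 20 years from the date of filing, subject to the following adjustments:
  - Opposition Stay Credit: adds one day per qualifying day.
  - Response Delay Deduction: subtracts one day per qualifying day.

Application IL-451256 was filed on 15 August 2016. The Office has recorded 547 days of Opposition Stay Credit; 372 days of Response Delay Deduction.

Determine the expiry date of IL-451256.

Base term: filing date + 20 years → 15 August 2036.
Opposition Stay Credit: +547 days → 13 February 2038.
Response Delay Deduction: −372 days → 6 February 2037.

2037-02-06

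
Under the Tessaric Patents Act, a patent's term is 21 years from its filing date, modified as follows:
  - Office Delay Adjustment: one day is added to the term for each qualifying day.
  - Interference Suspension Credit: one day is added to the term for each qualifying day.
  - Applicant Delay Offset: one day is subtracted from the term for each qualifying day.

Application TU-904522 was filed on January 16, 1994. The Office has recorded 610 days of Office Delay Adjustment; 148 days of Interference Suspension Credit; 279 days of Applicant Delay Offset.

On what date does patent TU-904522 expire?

Base term: filing date + 21 years → 16 January 2015.
Office Delay Adjustment: +610 days → 17 September 2016.
Interference Suspension Credit: +148 days → 12 February 2017.
Applicant Delay Offset: −279 days → 9 May 2016.

2016-05-09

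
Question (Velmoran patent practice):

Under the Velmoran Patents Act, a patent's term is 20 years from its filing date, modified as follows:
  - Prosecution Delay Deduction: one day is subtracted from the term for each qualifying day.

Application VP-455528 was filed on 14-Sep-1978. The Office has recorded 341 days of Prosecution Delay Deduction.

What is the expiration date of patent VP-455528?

Base term: filing date + 20 years → 14 September 1998.
Prosecution Delay Deduction: −341 days → 8 October 1997.

October 8, 1997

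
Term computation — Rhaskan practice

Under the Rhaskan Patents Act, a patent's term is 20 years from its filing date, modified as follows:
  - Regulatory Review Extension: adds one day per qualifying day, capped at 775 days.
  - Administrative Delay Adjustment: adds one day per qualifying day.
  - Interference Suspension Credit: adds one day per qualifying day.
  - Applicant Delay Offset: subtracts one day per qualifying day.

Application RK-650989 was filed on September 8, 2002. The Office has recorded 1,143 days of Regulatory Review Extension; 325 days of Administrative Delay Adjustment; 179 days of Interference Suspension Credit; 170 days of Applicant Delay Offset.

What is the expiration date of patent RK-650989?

September 21, 2025

Base term: filing date + 20 years → 8 September 2022.
Regulatory Review Extension: 1143 days claimed exceeds the 775-day cap, so +775 days → 22 October 2024.
Administrative Delay Adjustment: +325 days → 12 September 2025.
Interference Suspension Credit: +179 days → 10 March 2026.
Applicant Delay Offset: −170 days → 21 September 2025.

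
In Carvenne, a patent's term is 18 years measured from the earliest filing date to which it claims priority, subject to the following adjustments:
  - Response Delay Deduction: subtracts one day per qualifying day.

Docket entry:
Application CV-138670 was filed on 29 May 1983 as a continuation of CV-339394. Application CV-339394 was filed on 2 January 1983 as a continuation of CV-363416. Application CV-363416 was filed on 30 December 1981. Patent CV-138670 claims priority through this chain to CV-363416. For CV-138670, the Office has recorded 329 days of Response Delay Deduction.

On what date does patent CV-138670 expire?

February 4, 1999

Earliest priority filing: 30 December 1981.
Base term: 30 December 1981 + 18 years → 30 December 1999.
Response Delay Deduction: −329 days → 4 February 1999.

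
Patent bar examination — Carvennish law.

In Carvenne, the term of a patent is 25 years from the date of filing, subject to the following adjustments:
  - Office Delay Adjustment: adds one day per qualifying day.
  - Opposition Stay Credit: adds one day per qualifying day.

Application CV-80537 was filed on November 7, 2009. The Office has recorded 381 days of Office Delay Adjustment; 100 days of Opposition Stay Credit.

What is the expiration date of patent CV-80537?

March 2, 2036

Base term: filing date + 25 years → 7 November 2034.
Office Delay Adjustment: +381 days → 23 November 2035.
Opposition Stay Credit: +100 days → 2 March 2036.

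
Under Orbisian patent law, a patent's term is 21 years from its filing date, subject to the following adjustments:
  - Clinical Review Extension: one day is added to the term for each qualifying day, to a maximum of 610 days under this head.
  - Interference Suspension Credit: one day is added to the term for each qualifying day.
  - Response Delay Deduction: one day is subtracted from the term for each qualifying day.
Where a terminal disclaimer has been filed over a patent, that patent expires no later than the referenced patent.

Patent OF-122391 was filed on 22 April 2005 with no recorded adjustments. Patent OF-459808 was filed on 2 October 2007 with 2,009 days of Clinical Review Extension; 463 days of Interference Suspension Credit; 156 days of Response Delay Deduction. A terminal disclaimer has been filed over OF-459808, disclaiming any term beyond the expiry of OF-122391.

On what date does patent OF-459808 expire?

Natural term of OF-459808:
  Base: filing + 21 years → 2 October 2028.
  Clinical Review Extension: 2009 days claimed exceeds the 610-day cap, so +610 days → 4 June 2030.
  Interference Suspension Credit: +463 days → 10 September 2031.
  Response Delay Deduction: −156 days → 7 April 2031.
Expiry of referenced patent OF-122391:
  Base: filing + 21 years → 22 April 2026.
Terminal disclaimer: OF-459808 expires on the earlier of 7 April 2031 and 22 April 2026.

2026-04-22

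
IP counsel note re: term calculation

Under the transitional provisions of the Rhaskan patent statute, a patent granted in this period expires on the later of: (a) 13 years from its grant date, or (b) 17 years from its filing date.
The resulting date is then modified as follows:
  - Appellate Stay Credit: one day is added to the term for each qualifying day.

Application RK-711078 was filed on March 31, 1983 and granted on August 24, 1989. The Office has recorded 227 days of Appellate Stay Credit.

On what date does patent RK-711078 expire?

2003-04-08

(a) grant + 13 years → 24 August 2002.
(b) filing + 17 years → 31 March 2000.
Later of the two: 24 August 2002.
Appellate Stay Credit: +227 days → 8 April 2003.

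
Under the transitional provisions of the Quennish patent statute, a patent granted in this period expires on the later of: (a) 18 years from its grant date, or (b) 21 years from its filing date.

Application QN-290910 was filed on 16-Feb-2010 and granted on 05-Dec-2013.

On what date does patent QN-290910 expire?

(a) grant + 18 years → 5 December 2031.
(b) filing + 21 years → 16 February 2031.
Later of the two: 5 December 2031.

2031-12-05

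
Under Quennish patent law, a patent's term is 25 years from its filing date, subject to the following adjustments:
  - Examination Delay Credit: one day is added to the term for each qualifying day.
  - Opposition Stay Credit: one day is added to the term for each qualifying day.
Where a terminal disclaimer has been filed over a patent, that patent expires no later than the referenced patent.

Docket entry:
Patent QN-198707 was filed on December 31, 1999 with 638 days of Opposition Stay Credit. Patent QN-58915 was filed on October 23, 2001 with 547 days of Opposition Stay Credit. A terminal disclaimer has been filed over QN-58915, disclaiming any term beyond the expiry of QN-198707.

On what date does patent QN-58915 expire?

September 30, 2026

Natural term of QN-58915:
  Base: filing + 25 years → 23 October 2026.
  Opposition Stay Credit: +547 days → 22 April 2028.
Expiry of referenced patent QN-198707:
  Base: filing + 25 years → 31 December 2024.
  Opposition Stay Credit: +638 days → 30 September 2026.
Terminal disclaimer: QN-58915 expires on the earlier of 22 April 2028 and 30 September 2026.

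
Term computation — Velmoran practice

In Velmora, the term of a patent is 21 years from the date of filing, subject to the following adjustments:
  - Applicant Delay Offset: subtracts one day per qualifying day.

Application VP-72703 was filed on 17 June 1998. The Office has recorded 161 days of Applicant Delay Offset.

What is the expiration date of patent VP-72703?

January 7, 2019

Base term: filing date + 21 years → 17 June 2019.
Applicant Delay Offset: −161 days → 7 January 2019.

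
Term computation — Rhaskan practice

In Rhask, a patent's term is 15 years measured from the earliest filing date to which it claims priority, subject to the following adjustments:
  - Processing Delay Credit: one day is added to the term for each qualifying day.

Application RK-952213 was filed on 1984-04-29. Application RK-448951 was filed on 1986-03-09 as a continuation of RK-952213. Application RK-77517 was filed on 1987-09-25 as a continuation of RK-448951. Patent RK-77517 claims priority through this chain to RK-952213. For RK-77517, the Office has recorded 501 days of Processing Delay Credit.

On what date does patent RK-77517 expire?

2000-09-11

Earliest priority filing: 29 April 1984.
Base term: 29 April 1984 + 15 years → 29 April 1999.
Processing Delay Credit: +501 days → 11 September 2000.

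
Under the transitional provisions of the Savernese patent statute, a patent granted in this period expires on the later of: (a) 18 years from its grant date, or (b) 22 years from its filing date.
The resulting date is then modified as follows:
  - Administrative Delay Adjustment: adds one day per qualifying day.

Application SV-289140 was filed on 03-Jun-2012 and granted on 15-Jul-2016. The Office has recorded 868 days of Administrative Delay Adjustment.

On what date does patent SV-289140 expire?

(a) grant + 18 years → 15 July 2034.
(b) filing + 22 years → 3 June 2034.
Later of the two: 15 July 2034.
Administrative Delay Adjustment: +868 days → 29 November 2036.

November 29, 2036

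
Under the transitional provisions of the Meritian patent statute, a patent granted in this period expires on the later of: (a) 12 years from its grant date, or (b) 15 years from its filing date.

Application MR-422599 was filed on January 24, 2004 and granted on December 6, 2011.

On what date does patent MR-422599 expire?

(a) grant + 12 years → 6 December 2023.
(b) filing + 15 years → 24 January 2019.
Later of the two: 6 December 2023.

December 6, 2023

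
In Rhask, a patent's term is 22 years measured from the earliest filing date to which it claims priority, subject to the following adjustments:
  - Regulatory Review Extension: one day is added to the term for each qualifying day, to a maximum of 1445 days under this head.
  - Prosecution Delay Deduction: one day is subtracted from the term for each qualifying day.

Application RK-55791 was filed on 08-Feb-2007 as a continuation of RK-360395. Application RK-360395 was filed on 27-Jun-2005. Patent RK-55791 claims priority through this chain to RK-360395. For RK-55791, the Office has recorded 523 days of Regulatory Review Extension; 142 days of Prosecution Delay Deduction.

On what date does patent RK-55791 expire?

Earliest priority filing: 27 June 2005.
Base term: 27 June 2005 + 22 years → 27 June 2027.
Regulatory Review Extension: 523 days (within the 1445-day cap) → +523 days → 1 December 2028.
Prosecution Delay Deduction: −142 days → 12 July 2028.

2028-07-12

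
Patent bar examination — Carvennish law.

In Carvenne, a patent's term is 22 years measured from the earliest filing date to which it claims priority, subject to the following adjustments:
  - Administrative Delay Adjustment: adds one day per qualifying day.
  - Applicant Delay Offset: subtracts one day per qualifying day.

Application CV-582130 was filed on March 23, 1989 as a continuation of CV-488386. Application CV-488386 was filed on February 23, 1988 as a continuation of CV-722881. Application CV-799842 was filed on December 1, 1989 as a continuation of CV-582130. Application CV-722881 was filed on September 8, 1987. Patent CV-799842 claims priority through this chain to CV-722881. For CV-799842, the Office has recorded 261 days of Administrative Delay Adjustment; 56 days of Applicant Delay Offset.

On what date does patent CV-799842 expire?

Earliest priority filing: 8 September 1987.
Base term: 8 September 1987 + 22 years → 8 September 2009.
Administrative Delay Adjustment: +261 days → 27 May 2010.
Applicant Delay Offset: −56 days → 1 April 2010.

2010-04-01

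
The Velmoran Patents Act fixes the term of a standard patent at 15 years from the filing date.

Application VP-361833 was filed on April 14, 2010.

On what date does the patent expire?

April 14, 2025

Filing date + 15 years → 14 April 2025.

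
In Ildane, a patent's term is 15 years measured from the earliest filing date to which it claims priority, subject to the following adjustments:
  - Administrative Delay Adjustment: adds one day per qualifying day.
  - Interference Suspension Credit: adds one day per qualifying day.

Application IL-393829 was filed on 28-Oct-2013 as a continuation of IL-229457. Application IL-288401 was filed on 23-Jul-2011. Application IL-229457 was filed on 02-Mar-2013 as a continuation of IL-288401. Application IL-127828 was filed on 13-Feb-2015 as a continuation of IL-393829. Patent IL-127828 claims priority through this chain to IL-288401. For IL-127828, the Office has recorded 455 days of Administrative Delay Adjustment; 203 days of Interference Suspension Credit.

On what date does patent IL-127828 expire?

May 11, 2028

Earliest priority filing: 23 July 2011.
Base term: 23 July 2011 + 15 years → 23 July 2026.
Administrative Delay Adjustment: +455 days → 21 October 2027.
Interference Suspension Credit: +203 days → 11 May 2028.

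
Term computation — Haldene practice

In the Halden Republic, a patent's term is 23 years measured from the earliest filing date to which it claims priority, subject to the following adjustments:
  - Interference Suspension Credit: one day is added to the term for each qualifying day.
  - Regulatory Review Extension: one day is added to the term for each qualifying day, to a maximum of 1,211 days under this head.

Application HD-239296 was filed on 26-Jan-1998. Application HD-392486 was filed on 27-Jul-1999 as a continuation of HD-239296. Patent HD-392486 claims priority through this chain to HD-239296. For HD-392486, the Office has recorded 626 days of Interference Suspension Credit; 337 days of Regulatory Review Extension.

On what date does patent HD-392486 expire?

September 16, 2023

Earliest priority filing: 26 January 1998.
Base term: 26 January 1998 + 23 years → 26 January 2021.
Interference Suspension Credit: +626 days → 14 October 2022.
Regulatory Review Extension: 337 days (within the 1211-day cap) → +337 days → 16 September 2023.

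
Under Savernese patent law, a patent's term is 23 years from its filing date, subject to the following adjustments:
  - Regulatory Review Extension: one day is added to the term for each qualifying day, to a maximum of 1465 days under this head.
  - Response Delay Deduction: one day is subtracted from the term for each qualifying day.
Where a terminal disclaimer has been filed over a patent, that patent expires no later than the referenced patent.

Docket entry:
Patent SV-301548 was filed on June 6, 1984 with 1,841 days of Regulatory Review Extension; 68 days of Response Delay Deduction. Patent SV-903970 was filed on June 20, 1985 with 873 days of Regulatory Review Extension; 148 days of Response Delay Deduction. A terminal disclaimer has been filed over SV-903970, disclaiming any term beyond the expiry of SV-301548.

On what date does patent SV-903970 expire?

2010-06-15

Natural term of SV-903970:
  Base: filing + 23 years → 20 June 2008.
  Regulatory Review Extension: 873 days (within the 1465-day cap) → +873 days → 10 November 2010.
  Response Delay Deduction: −148 days → 15 June 2010.
Expiry of referenced patent SV-301548:
  Base: filing + 23 years → 6 June 2007.
  Regulatory Review Extension: 1841 days claimed exceeds the 1465-day cap, so +1465 days → 10 June 2011.
  Response Delay Deduction: −68 days → 3 April 2011.
Terminal disclaimer: SV-903970 expires on the earlier of 15 June 2010 and 3 April 2011.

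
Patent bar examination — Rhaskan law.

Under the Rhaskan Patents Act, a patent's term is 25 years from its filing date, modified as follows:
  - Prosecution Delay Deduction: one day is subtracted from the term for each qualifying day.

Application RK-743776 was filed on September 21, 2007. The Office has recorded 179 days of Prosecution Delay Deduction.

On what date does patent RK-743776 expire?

2032-03-26

Base term: filing date + 25 years → 21 September 2032.
Prosecution Delay Deduction: −179 days → 26 March 2032.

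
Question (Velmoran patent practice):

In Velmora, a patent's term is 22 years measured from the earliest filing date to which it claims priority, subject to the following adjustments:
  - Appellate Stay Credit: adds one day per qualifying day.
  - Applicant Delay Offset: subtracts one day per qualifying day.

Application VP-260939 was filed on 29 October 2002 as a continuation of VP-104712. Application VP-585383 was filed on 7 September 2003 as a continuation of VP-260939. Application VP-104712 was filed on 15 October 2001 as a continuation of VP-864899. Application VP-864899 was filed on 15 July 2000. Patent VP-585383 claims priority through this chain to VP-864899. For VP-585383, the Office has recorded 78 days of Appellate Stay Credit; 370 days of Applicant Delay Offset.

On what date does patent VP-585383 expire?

Earliest priority filing: 15 July 2000.
Base term: 15 July 2000 + 22 years → 15 July 2022.
Appellate Stay Credit: +78 days → 1 October 2022.
Applicant Delay Offset: −370 days → 26 September 2021.

September 26, 2021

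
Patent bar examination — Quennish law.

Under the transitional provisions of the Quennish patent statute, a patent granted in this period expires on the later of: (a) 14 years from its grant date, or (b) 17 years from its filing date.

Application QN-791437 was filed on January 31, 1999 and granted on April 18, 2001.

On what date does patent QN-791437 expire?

2016-01-31

(a) grant + 14 years → 18 April 2015.
(b) filing + 17 years → 31 January 2016.
Later of the two: 31 January 2016.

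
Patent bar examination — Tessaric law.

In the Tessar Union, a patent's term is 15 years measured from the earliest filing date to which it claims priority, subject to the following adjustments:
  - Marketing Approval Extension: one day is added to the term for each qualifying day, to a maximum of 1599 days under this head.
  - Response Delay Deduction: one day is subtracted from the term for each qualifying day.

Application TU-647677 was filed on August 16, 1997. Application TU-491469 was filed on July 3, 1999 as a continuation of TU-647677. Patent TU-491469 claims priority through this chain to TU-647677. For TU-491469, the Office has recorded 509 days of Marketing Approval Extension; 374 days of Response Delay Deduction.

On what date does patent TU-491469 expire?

Earliest priority filing: 16 August 1997.
Base term: 16 August 1997 + 15 years → 16 August 2012.
Marketing Approval Extension: 509 days (within the 1599-day cap) → +509 days → 7 January 2014.
Response Delay Deduction: −374 days → 29 December 2012.

December 29, 2012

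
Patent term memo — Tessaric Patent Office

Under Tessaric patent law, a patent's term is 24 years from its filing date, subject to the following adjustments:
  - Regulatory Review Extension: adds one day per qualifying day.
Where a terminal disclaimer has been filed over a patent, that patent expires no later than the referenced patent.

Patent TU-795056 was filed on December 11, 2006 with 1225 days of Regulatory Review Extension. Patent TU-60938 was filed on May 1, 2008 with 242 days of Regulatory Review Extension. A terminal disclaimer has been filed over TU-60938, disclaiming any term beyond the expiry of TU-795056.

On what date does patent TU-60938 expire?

Natural term of TU-60938:
  Base: filing + 24 years → 1 May 2032.
  Regulatory Review Extension: +242 days → 29 December 2032.
Expiry of referenced patent TU-795056:
  Base: filing + 24 years → 11 December 2030.
  Regulatory Review Extension: +1225 days → 19 April 2034.
Terminal disclaimer: TU-60938 expires on the earlier of 29 December 2032 and 19 April 2034.

2032-12-29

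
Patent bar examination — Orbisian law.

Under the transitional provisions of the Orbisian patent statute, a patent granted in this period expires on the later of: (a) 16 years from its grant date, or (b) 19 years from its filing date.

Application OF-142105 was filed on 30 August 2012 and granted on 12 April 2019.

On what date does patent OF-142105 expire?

(a) grant + 16 years → 12 April 2035.
(b) filing + 19 years → 30 August 2031.
Later of the two: 12 April 2035.

April 12, 2035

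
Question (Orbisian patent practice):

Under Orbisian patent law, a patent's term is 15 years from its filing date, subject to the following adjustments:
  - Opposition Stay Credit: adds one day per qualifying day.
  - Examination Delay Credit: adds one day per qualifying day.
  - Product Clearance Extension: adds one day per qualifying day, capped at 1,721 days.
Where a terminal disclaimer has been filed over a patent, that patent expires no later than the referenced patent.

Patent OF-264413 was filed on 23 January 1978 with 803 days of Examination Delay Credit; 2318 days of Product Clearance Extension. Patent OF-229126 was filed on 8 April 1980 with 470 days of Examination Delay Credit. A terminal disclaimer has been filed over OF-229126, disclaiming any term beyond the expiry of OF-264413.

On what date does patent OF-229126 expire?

1996-07-21

Natural term of OF-229126:
  Base: filing + 15 years → 8 April 1995.
  Examination Delay Credit: +470 days → 21 July 1996.
Expiry of referenced patent OF-264413:
  Base: filing + 15 years → 23 January 1993.
  Examination Delay Credit: +803 days → 6 April 1995.
  Product Clearance Extension: 2318 days claimed exceeds the 1721-day cap, so +1721 days → 22 December 1999.
Terminal disclaimer: OF-229126 expires on the earlier of 21 July 1996 and 22 December 1999.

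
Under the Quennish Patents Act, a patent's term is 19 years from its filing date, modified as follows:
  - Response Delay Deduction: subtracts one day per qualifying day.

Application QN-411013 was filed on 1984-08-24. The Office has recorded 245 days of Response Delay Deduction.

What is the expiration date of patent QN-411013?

2002-12-22

Base term: filing date + 19 years → 24 August 2003.
Response Delay Deduction: −245 days → 22 December 2002.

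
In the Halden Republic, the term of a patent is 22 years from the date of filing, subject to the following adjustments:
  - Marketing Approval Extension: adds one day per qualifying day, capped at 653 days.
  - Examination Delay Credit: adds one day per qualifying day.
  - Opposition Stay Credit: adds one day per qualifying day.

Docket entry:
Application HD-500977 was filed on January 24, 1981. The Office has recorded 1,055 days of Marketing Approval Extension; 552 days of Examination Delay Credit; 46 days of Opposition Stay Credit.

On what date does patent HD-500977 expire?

Base term: filing date + 22 years → 24 January 2003.
Marketing Approval Extension: 1055 days claimed exceeds the 653-day cap, so +653 days → 7 November 2004.
Examination Delay Credit: +552 days → 13 May 2006.
Opposition Stay Credit: +46 days → 28 June 2006.

2006-06-28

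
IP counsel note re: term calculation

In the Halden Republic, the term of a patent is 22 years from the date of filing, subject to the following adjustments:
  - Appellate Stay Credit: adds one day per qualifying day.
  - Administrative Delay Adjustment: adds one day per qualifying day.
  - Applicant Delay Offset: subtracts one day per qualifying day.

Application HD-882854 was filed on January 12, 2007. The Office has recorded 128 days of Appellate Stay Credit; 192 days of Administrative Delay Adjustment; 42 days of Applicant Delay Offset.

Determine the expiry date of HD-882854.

October 17, 2029

Base term: filing date + 22 years → 12 January 2029.
Appellate Stay Credit: +128 days → 20 May 2029.
Administrative Delay Adjustment: +192 days → 28 November 2029.
Applicant Delay Offset: −42 days → 17 October 2029.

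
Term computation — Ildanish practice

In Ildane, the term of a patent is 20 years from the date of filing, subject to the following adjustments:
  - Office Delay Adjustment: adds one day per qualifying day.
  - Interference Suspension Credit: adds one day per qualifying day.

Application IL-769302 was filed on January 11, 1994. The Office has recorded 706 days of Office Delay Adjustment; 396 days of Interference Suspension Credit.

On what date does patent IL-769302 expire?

Base term: filing date + 20 years → 11 January 2014.
Office Delay Adjustment: +706 days → 18 December 2015.
Interference Suspension Credit: +396 days → 17 January 2017.

January 17, 2017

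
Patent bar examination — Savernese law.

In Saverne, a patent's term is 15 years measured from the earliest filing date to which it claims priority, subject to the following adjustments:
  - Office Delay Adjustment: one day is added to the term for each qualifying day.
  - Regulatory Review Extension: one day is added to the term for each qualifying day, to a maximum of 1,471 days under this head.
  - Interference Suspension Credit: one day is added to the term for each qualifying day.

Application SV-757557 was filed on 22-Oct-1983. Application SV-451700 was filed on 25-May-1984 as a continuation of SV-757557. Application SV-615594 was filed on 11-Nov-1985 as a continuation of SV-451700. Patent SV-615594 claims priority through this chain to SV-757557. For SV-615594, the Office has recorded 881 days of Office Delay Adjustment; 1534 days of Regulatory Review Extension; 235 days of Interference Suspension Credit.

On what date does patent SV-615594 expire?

November 21, 2005

Earliest priority filing: 22 October 1983.
Base term: 22 October 1983 + 15 years → 22 October 1998.
Office Delay Adjustment: +881 days → 21 March 2001.
Regulatory Review Extension: 1534 days claimed exceeds the 1471-day cap, so +1471 days → 31 March 2005.
Interference Suspension Credit: +235 days → 21 November 2005.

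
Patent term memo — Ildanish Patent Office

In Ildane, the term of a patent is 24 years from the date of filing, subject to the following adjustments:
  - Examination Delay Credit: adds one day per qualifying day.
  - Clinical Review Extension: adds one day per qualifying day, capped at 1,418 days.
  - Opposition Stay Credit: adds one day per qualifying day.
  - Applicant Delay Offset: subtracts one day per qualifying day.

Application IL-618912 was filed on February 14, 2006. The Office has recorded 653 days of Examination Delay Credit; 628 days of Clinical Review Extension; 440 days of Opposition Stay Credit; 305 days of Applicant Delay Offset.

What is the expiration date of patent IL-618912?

2033-12-31

Base term: filing date + 24 years → 14 February 2030.
Examination Delay Credit: +653 days → 29 November 2031.
Clinical Review Extension: 628 days (within the 1418-day cap) → +628 days → 18 August 2033.
Opposition Stay Credit: +440 days → 1 November 2034.
Applicant Delay Offset: −305 days → 31 December 2033.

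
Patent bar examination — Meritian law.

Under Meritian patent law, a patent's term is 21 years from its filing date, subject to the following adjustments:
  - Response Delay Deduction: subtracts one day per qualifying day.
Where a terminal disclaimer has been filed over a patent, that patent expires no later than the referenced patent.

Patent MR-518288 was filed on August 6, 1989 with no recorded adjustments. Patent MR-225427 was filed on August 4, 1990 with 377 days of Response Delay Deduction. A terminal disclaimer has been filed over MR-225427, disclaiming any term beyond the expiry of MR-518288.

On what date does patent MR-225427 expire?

Natural term of MR-225427:
  Base: filing + 21 years → 4 August 2011.
  Response Delay Deduction: −377 days → 23 July 2010.
Expiry of referenced patent MR-518288:
  Base: filing + 21 years → 6 August 2010.
Terminal disclaimer: MR-225427 expires on the earlier of 23 July 2010 and 6 August 2010.

2010-07-23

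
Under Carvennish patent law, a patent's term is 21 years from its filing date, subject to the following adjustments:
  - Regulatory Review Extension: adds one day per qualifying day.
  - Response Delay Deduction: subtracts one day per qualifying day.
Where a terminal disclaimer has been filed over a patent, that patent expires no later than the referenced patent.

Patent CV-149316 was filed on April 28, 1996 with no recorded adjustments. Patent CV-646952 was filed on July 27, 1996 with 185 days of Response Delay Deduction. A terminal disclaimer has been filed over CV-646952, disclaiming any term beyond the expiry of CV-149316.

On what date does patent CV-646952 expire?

Natural term of CV-646952:
  Base: filing + 21 years → 27 July 2017.
  Response Delay Deduction: −185 days → 23 January 2017.
Expiry of referenced patent CV-149316:
  Base: filing + 21 years → 28 April 2017.
Terminal disclaimer: CV-646952 expires on the earlier of 23 January 2017 and 28 April 2017.

January 23, 2017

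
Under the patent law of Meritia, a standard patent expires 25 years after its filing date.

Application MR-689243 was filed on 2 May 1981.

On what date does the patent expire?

May 2, 2006

Filing date + 25 years → 2 May 2006.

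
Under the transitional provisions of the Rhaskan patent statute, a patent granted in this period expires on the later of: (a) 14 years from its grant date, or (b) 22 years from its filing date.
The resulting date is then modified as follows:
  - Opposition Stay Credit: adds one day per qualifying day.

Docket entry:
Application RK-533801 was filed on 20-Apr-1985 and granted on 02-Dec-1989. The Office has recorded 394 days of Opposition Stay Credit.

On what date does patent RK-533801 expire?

(a) grant + 14 years → 2 December 2003.
(b) filing + 22 years → 20 April 2007.
Later of the two: 20 April 2007.
Opposition Stay Credit: +394 days → 18 May 2008.

2008-05-18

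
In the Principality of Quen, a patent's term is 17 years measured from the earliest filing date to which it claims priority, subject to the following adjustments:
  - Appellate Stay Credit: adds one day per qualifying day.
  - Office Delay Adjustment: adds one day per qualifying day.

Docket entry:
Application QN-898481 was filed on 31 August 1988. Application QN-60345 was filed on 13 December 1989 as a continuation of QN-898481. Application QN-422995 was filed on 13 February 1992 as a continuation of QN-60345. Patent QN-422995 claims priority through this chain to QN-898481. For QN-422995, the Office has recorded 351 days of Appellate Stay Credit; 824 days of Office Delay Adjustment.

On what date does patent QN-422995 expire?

November 18, 2008

Earliest priority filing: 31 August 1988.
Base term: 31 August 1988 + 17 years → 31 August 2005.
Appellate Stay Credit: +351 days → 17 August 2006.
Office Delay Adjustment: +824 days → 18 November 2008.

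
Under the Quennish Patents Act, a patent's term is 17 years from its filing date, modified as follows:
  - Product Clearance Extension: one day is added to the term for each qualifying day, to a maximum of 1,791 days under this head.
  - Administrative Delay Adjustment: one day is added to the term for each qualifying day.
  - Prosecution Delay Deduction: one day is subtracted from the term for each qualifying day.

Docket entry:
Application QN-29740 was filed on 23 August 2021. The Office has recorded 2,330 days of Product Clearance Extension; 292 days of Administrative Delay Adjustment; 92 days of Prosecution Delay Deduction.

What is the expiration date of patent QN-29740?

February 4, 2044

Base term: filing date + 17 years → 23 August 2038.
Product Clearance Extension: 2330 days claimed exceeds the 1791-day cap, so +1791 days → 19 July 2043.
Administrative Delay Adjustment: +292 days → 6 May 2044.
Prosecution Delay Deduction: −92 days → 4 February 2044.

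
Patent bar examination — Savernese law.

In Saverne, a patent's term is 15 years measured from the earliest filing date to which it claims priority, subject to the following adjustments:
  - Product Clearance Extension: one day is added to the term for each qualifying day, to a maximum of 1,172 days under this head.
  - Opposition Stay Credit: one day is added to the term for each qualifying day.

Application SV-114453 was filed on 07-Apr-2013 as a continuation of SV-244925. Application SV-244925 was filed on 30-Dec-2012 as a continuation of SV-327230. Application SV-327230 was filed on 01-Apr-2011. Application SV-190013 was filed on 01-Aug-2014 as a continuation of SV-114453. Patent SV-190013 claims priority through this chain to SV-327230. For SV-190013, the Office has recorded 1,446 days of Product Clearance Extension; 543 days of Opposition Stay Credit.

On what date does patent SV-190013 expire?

Earliest priority filing: 1 April 2011.
Base term: 1 April 2011 + 15 years → 1 April 2026.
Product Clearance Extension: 1446 days claimed exceeds the 1172-day cap, so +1172 days → 16 June 2029.
Opposition Stay Credit: +543 days → 11 December 2030.

December 11, 2030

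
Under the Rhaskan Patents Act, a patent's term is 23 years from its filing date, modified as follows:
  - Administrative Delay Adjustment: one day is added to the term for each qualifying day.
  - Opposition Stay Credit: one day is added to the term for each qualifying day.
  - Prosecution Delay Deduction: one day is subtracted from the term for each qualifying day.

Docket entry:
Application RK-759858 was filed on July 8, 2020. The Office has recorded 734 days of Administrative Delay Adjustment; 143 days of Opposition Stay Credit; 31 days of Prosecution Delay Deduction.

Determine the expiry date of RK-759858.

October 31, 2045

Base term: filing date + 23 years → 8 July 2043.
Administrative Delay Adjustment: +734 days → 11 July 2045.
Opposition Stay Credit: +143 days → 1 December 2045.
Prosecution Delay Deduction: −31 days → 31 October 2045.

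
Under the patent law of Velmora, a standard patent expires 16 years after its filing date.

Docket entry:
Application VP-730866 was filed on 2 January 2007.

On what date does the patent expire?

Filing date + 16 years → 2 January 2023.

2023-01-02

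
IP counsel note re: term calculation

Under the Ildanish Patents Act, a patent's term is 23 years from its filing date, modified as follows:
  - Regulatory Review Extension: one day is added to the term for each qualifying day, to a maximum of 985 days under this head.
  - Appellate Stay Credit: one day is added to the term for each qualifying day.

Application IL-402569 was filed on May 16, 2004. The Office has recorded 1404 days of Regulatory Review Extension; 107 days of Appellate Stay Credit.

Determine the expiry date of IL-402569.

May 12, 2030

Base term: filing date + 23 years → 16 May 2027.
Regulatory Review Extension: 1404 days claimed exceeds the 985-day cap, so +985 days → 25 January 2030.
Appellate Stay Credit: +107 days → 12 May 2030.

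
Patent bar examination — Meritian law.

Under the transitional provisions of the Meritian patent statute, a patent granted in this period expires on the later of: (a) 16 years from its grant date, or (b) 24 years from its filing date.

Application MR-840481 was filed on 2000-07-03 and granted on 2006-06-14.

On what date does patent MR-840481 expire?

July 3, 2024

(a) grant + 16 years → 14 June 2022.
(b) filing + 24 years → 3 July 2024.
Later of the two: 3 July 2024.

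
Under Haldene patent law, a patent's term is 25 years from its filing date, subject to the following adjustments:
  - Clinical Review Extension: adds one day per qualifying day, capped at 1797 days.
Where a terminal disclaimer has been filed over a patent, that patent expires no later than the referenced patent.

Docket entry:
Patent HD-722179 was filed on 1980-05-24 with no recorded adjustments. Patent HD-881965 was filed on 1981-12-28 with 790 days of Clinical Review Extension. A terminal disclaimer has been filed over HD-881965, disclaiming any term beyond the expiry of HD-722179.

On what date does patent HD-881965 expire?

Natural term of HD-881965:
  Base: filing + 25 years → 28 December 2006.
  Clinical Review Extension: 790 days (within the 1797-day cap) → +790 days → 25 February 2009.
Expiry of referenced patent HD-722179:
  Base: filing + 25 years → 24 May 2005.
Terminal disclaimer: HD-881965 expires on the earlier of 25 February 2009 and 24 May 2005.

May 24, 2005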